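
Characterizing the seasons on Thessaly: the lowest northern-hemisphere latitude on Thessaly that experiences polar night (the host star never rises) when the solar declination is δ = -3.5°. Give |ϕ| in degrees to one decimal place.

Polar night requires cos h₀ = −tan ϕ tan δ ≥ 1, i.e. tan ϕ tan δ ≤ −1.
The boundary is |tan ϕ| · |tan δ| = 1, so |ϕ| = 90° − |δ| = 90° − 3.5° = 86.5° in the northern hemisphere.

|ϕ| = 86.5°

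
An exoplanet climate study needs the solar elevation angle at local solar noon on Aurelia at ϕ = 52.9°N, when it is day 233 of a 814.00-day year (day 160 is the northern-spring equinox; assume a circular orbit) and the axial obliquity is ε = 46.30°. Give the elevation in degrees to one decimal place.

Solar longitude: L_s = 360° × (233 − 160)/814.00 = 32.285°.
sin δ = sin 46.30° × sin 32.285° = 0.38616, so δ = +22.716°.
At local noon the hour angle is zero, so the zenith angle equals |ϕ − δ| = |+52.9° − (+22.716°)| = 30.184°.
Elevation = 90° − 30.184° = 59.8°.

59.8°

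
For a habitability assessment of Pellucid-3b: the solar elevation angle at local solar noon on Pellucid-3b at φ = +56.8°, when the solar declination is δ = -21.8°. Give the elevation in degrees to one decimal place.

11.4°

At local noon the hour angle is zero, so the zenith angle equals |φ − δ| = |+56.8° − (-21.800°)| = 78.600°.
Elevation = 90° − 78.600° = 11.4°.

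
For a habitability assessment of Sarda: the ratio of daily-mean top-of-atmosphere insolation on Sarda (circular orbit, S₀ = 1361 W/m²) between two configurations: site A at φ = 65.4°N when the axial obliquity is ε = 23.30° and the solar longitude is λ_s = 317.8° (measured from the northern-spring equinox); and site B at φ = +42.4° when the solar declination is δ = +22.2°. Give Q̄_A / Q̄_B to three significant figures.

— Configuration A (φ=+65.4°):
Solar declination: sin δ = sin ε · sin λ_s = sin 23.30° × sin 317.8° = -0.26570, so δ = -15.408°.
cos H₀ = −tan(+65.4°) tan(-15.408°) = 0.6020, H₀ = 0.9248 rad.
Bracket: H₀ sin φ sin δ + cos φ cos δ sin H₀ = 0.9248×0.90924×-0.26570 + 0.41628×0.96406×0.79852 = -0.223418 + 0.320461 = 0.097043.
Q̄ = (S₀/π) × [bracket] = (1361/π) × 0.097043 = 42.041 W/m².
— Configuration B (φ=+42.4°):
cos H₀ = −tan(+42.4°) tan(+22.200°) = -0.3726, H₀ = 1.9526 rad.
Bracket: H₀ sin φ sin δ + cos φ cos δ sin H₀ = 1.9526×0.67430×0.37784 + 0.73846×0.92587×0.92798 = 0.497479 + 0.634477 = 1.131956.
Q̄ = (S₀/π) × [bracket] = (1361/π) × 1.131956 = 490.39 W/m².
Ratio Q̄_A / Q̄_B = 42.041 / 490.39 = 0.08573.

Q̄_A / Q̄_B ≈ 0.0857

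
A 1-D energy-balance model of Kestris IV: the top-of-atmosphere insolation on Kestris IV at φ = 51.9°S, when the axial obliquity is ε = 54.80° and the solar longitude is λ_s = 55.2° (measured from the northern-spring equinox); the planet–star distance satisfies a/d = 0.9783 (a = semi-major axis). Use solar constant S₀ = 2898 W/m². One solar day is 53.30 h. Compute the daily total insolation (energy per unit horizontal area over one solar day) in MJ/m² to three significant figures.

Solar declination: sin δ = sin ε · sin λ_s = sin 54.80° × sin 55.2° = 0.67100, so δ = +42.144°.
cos H₀ = −tan(-51.9°) tan(+42.144°) = 1.1542 ≥ 1 ⇒ polar night, H₀ = 0 and Q̄ = 0.
Inverse-square distance factor (a/d)² = 0.9783² = 0.957071.
Daily total = Q̄ × 53.30 h × 3600 s/h = 0.00 MJ/m².

0.00 MJ/m²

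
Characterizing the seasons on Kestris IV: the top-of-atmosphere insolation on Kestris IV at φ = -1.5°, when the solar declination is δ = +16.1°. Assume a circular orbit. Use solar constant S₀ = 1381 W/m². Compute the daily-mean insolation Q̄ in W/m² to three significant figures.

cos H₀ = −tan(-1.5°) tan(+16.100°) = 0.0076, H₀ = 1.5632 rad.
Bracket: H₀ sin φ sin δ + cos φ cos δ sin H₀ = 1.5632×-0.02618×0.27731 + 0.99966×0.96078×0.99997 = -0.011349 + 0.960425 = 0.949076.
Q̄ = (S₀/π) × [bracket] = (1381/π) × 0.949076 = 417.2 W/m².

Q̄ ≈ 417 W/m²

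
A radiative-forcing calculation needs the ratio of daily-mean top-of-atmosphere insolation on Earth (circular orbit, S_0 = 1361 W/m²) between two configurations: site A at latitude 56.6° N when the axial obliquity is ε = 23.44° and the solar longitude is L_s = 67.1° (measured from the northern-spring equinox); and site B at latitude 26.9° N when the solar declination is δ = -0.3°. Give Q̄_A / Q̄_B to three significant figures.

— Configuration A (ϕ=+56.6°):
Solar declination: sin δ = sin ε · sin L_s = sin 23.44° × sin 67.1° = 0.36644, so δ = +21.496°.
cos h₀ = −tan(+56.6°) tan(+21.496°) = -0.5973, h₀ = 2.2109 rad.
Bracket: h₀ sin ϕ sin δ + cos ϕ cos δ sin h₀ = 2.2109×0.83485×0.36644 + 0.55048×0.93044×0.80204 = 0.676364 + 0.410796 = 1.087160.
Q̄ = (S_0/π) × [bracket] = (1361/π) × 1.087160 = 470.98 W/m².
— Configuration B (ϕ=+26.9°):
cos h₀ = −tan(+26.9°) tan(-0.300°) = 0.0027, h₀ = 1.5681 rad.
Bracket: h₀ sin ϕ sin δ + cos ϕ cos δ sin h₀ = 1.5681×0.45243×-0.00524 + 0.89180×0.99999×1.00000 = -0.003718 + 0.891791 = 0.888073.
Q̄ = (S_0/π) × [bracket] = (1361/π) × 0.888073 = 384.73 W/m².
Ratio Q̄_A / Q̄_B = 470.98 / 384.73 = 1.224.

Q̄_A / Q̄_B ≈ 1.22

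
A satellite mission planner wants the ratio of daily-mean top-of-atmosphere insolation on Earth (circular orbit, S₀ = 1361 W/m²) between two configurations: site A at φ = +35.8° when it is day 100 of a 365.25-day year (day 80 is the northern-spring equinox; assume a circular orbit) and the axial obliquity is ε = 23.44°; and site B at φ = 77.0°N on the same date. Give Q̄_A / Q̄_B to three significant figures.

Q̄_A / Q̄_B ≈ 1.99

— Configuration A (φ=+35.8°):
Solar longitude: λ_s = 360° × (100 − 80)/365.25 = 19.713°.
sin δ = sin 23.44° × sin 19.713° = 0.13417, so δ = +7.711°.
cos H₀ = −tan(+35.8°) tan(+7.711°) = -0.0977, H₀ = 1.6686 rad.
Bracket: H₀ sin φ sin δ + cos φ cos δ sin H₀ = 1.6686×0.58496×0.13417 + 0.81106×0.99096×0.99522 = 0.130959 + 0.799886 = 0.930845.
Q̄ = (S₀/π) × [bracket] = (1361/π) × 0.930845 = 403.26 W/m².
— Configuration B (φ=+77.0°):
cos H₀ = −tan(+77.0°) tan(+7.711°) = -0.5865, H₀ = 2.1975 rad.
Bracket: H₀ sin φ sin δ + cos φ cos δ sin H₀ = 2.1975×0.97437×0.13417 + 0.22495×0.99096×0.80997 = 0.287282 + 0.180556 = 0.467838.
Q̄ = (S₀/π) × [bracket] = (1361/π) × 0.467838 = 202.68 W/m².
Ratio Q̄_A / Q̄_B = 403.26 / 202.68 = 1.990.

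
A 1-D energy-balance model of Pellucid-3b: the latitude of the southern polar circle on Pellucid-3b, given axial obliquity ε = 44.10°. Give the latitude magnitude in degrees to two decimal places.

45.90°

The polar circle is the lowest latitude that experiences at least one full rotation of continuous darkness at the northern-summer solstice; it lies at |ϕ| = 90° − ε = 90° − 44.10° = 45.90°.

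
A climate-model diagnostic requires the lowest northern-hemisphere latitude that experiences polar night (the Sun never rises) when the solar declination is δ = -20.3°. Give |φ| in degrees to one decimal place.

Polar night requires cos H₀ = −tan φ tan δ ≥ 1, i.e. tan φ tan δ ≤ −1.
The boundary is |tan φ| · |tan δ| = 1, so |φ| = 90° − |δ| = 90° − 20.3° = 69.7° in the northern hemisphere.

|φ| = 69.7°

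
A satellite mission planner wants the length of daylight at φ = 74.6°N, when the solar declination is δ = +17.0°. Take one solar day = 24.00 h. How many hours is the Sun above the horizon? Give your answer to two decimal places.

Sunrise equation: cos H₀ = −tan φ · tan δ = -1.1099 ≤ −1, so the Sun never sets (polar day) and H₀ = π.
Daylight = 2H₀/(2π) × 24.00 h = (3.1416/π) × 24.00 = 24.00 h.

24.00 h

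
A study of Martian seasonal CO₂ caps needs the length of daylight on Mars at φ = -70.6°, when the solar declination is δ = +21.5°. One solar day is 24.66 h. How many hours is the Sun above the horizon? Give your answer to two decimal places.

cos H₀ = −tan φ · tan δ = 1.1186 ≥ 1, so the Sun never rises (polar night) and H₀ = 0.
Daylight = 2H₀/(2π) × 24.66 h = (0.0000/π) × 24.66 = 0.00 h.

0.00 h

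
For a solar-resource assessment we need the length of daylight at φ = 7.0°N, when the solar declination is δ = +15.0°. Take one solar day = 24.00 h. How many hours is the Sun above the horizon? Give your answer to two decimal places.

12.25 h

cos H₀ = −tan φ · tan δ = −tan(+7.0°) × tan(+15.000°) = -0.0329, so H₀ = 1.6037 rad = 91.89°.
Daylight = 2H₀/(2π) × 24.00 h = (1.6037/π) × 24.00 = 12.25 h.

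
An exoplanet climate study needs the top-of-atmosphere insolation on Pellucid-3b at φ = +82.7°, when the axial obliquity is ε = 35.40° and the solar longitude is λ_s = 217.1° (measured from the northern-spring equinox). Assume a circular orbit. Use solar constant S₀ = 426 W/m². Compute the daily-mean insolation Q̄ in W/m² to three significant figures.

Solar declination: sin δ = sin ε · sin λ_s = sin 35.40° × sin 217.1° = -0.34943, so δ = -20.452°.
cos H₀ = −tan(+82.7°) tan(-20.452°) = 2.9112 ≥ 1 ⇒ polar night, H₀ = 0 and Q̄ = 0.

Q̄ ≈ 0.00 W/m²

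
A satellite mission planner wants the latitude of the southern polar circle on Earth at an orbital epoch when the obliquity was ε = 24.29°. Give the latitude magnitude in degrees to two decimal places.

65.71°

The polar circle is the lowest latitude that experiences at least one full rotation of continuous darkness at the northern-summer solstice; it lies at |φ| = 90° − ε = 90° − 24.29° = 65.71°.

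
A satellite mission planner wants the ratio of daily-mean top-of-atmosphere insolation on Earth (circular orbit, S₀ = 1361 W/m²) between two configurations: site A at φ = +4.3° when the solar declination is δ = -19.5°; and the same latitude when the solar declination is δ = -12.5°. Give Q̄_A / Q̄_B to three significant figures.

Q̄_A / Q̄_B ≈ 0.950

— Configuration A (φ=+4.3°):
cos H₀ = −tan(+4.3°) tan(-19.500°) = 0.0266, H₀ = 1.5442 rad.
Bracket: H₀ sin φ sin δ + cos φ cos δ sin H₀ = 1.5442×0.07498×-0.33381 + 0.99719×0.94264×0.99965 = -0.038650 + 0.939662 = 0.901012.
Q̄ = (S₀/π) × [bracket] = (1361/π) × 0.901012 = 390.34 W/m².
— Configuration B (φ=+4.3°):
cos H₀ = −tan(+4.3°) tan(-12.500°) = 0.0167, H₀ = 1.5541 rad.
Bracket: H₀ sin φ sin δ + cos φ cos δ sin H₀ = 1.5541×0.07498×-0.21644 + 0.99719×0.97630×0.99986 = -0.025221 + 0.973420 = 0.948199.
Q̄ = (S₀/π) × [bracket] = (1361/π) × 0.948199 = 410.78 W/m².
Ratio Q̄_A / Q̄_B = 390.34 / 410.78 = 0.9502.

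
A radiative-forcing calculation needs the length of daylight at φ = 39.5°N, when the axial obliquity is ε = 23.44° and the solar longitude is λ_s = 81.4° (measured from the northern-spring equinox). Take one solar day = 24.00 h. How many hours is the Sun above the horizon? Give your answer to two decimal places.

Solar declination: sin δ = sin ε · sin λ_s = sin 23.44° × sin 81.4° = 0.39332, so δ = +23.161°.
cos H₀ = −tan φ · tan δ = −tan(+39.5°) × tan(+23.161°) = -0.3526, so H₀ = 1.9312 rad = 110.65°.
Daylight = 2H₀/(2π) × 24.00 h = (1.9312/π) × 24.00 = 14.75 h.

14.75 h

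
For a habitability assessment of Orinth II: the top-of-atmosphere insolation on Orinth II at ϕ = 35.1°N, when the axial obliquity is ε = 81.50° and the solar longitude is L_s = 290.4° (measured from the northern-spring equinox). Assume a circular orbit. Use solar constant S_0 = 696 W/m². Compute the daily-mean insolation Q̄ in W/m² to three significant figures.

Solar declination: sin δ = sin ε · sin L_s = sin 81.50° × sin 290.4° = -0.92699, so δ = -67.970°.
cos h₀ = −tan(+35.1°) tan(-67.970°) = 1.7369 ≥ 1 ⇒ polar night, h₀ = 0 and Q̄ = 0.

Q̄ ≈ 0.00 W/m²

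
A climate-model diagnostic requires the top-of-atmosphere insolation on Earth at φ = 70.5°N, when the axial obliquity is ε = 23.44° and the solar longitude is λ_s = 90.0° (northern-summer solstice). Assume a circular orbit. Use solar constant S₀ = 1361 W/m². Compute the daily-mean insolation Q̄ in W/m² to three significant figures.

Solar declination: sin δ = sin ε · sin λ_s = sin 23.44° × sin 90.0° = 0.39779, so δ = +23.440°.
cos H₀ = −tan(+70.5°) tan(+23.440°) = -1.2244 ≤ −1 ⇒ polar day, H₀ = π.
Bracket: H₀ sin φ sin δ + cos φ cos δ sin H₀ = 3.1416×0.94264×0.39779 + 0.33381×0.91748×0.00000 = 1.178014 + 0.000000 = 1.178014.
Q̄ = (S₀/π) × [bracket] = (1361/π) × 1.178014 = 510.3 W/m².

Q̄ ≈ 510 W/m²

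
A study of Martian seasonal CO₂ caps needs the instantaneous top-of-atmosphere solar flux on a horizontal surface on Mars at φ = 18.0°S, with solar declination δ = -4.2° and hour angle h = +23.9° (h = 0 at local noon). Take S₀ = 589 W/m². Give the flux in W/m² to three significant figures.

cos θ_z = sin φ sin δ + cos φ cos δ cos h = 0.022632 + 0.867172 = 0.889804.
Flux = S₀ · cos θ_z = 589 × 0.889804 = 524.1 W/m².

524 W/m²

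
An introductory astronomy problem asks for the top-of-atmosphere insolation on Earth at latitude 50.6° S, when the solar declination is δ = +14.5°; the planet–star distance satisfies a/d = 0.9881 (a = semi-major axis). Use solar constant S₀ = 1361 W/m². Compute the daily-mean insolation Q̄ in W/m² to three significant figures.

Q̄ ≈ 144 W/m²

cos H₀ = −tan(-50.6°) tan(+14.500°) = 0.3148, H₀ = 1.2505 rad.
Bracket: H₀ sin φ sin δ + cos φ cos δ sin H₀ = 1.2505×-0.77273×0.25038 + 0.63473×0.96815×0.94914 = -0.241942 + 0.583260 = 0.341318.
Inverse-square distance factor (a/d)² = 0.9881² = 0.976342.
Q̄ = (S₀/π) × 0.976342 × [bracket] = (1361/π) × 0.976342 × 0.341318 = 144.4 W/m².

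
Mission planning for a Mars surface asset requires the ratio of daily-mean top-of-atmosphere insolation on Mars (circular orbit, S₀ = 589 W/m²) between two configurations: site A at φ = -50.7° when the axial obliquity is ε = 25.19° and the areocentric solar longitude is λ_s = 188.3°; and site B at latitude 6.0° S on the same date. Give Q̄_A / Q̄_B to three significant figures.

— Configuration A (φ=-50.7°):
sin δ = sin 25.19° × sin 188.3° = -0.06144, so δ = -3.523°.
cos H₀ = −tan(-50.7°) tan(-3.523°) = -0.0752, H₀ = 1.6461 rad.
Bracket: H₀ sin φ sin δ + cos φ cos δ sin H₀ = 1.6461×-0.77384×-0.06144 + 0.63338×0.99811×0.99717 = 0.078263 + 0.630394 = 0.708657.
Q̄ = (S₀/π) × [bracket] = (589/π) × 0.708657 = 132.86 W/m².
— Configuration B (φ=-6.0°):
cos H₀ = −tan(-6.0°) tan(-3.523°) = -0.0065, H₀ = 1.5773 rad.
Bracket: H₀ sin φ sin δ + cos φ cos δ sin H₀ = 1.5773×-0.10453×-0.06144 + 0.99452×0.99811×0.99998 = 0.010130 + 0.992621 = 1.002751.
Q̄ = (S₀/π) × [bracket] = (589/π) × 1.002751 = 188.00 W/m².
Ratio Q̄_A / Q̄_B = 132.86 / 188.00 = 0.7067.

Q̄_A / Q̄_B ≈ 0.707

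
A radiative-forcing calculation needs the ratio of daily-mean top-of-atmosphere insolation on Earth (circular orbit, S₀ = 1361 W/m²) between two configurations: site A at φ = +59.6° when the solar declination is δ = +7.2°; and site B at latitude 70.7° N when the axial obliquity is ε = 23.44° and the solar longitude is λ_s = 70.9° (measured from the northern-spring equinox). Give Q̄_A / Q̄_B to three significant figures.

Q̄_A / Q̄_B ≈ 0.613

— Configuration A (φ=+59.6°):
cos H₀ = −tan(+59.6°) tan(+7.200°) = -0.2153, H₀ = 1.7878 rad.
Bracket: H₀ sin φ sin δ + cos φ cos δ sin H₀ = 1.7878×0.86251×0.12533 + 0.50603×0.99211×0.97654 = 0.193258 + 0.490260 = 0.683518.
Q̄ = (S₀/π) × [bracket] = (1361/π) × 0.683518 = 296.11 W/m².
— Configuration B (φ=+70.7°):
Solar declination: sin δ = sin ε · sin λ_s = sin 23.44° × sin 70.9° = 0.37589, so δ = +22.079°.
cos H₀ = −tan(+70.7°) tan(+22.079°) = -1.1583 ≤ −1 ⇒ polar day, H₀ = π.
Bracket: H₀ sin φ sin δ + cos φ cos δ sin H₀ = 3.1416×0.94380×0.37589 + 0.33051×0.92666×0.00000 = 1.114530 + 0.000000 = 1.114530.
Q̄ = (S₀/π) × [bracket] = (1361/π) × 1.114530 = 482.84 W/m².
Ratio Q̄_A / Q̄_B = 296.11 / 482.84 = 0.6133.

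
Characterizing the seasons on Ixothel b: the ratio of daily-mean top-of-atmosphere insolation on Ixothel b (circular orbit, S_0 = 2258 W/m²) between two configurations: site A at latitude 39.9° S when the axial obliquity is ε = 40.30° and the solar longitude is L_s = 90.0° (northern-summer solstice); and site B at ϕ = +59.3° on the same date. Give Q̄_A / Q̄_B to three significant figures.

Q̄_A / Q̄_B ≈ 0.0503

— Configuration A (ϕ=-39.9°):
Solar declination: sin δ = sin ε · sin L_s = sin 40.30° × sin 90.0° = 0.64679, so δ = +40.300°.
cos h₀ = −tan(-39.9°) tan(+40.300°) = 0.7091, h₀ = 0.7826 rad.
Bracket: h₀ sin ϕ sin δ + cos ϕ cos δ sin h₀ = 0.7826×-0.64145×0.64679 + 0.76717×0.76267×0.70512 = -0.324688 + 0.412564 = 0.087876.
Q̄ = (S_0/π) × [bracket] = (2258/π) × 0.087876 = 63.160 W/m².
— Configuration B (ϕ=+59.3°):
cos h₀ = −tan(+59.3°) tan(+40.300°) = -1.4283 ≤ −1 ⇒ polar day, h₀ = π.
Bracket: h₀ sin ϕ sin δ + cos ϕ cos δ sin h₀ = 3.1416×0.85985×0.64679 + 0.51054×0.76267×0.00000 = 1.747177 + 0.000000 = 1.747177.
Q̄ = (S_0/π) × [bracket] = (2258/π) × 1.747177 = 1255.8 W/m².
Ratio Q̄_A / Q̄_B = 63.160 / 1255.8 = 0.05029.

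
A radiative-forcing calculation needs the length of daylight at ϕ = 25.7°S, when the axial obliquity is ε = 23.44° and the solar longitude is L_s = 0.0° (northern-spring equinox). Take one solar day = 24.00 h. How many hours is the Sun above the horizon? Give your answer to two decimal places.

12.00 h

Solar declination: sin δ = sin ε · sin L_s = sin 23.44° × sin 0.0° = 0.00000, so δ = +0.000°.
cos h₀ = −tan ϕ · tan δ = −tan(-25.7°) × tan(+0.000°) = 0.0000, so h₀ = 1.5708 rad = 90.00°.
Daylight = 2h₀/(2π) × 24.00 h = (1.5708/π) × 24.00 = 12.00 h.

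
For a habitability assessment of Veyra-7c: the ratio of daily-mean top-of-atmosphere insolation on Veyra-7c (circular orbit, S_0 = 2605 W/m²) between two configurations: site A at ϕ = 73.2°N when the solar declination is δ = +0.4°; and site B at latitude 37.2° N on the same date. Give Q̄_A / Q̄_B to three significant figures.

— Configuration A (ϕ=+73.2°):
cos h₀ = −tan(+73.2°) tan(+0.400°) = -0.0231, h₀ = 1.5939 rad.
Bracket: h₀ sin ϕ sin δ + cos ϕ cos δ sin h₀ = 1.5939×0.95732×0.00698 + 0.28903×0.99998×0.99973 = 0.010651 + 0.288946 = 0.299597.
Q̄ = (S_0/π) × [bracket] = (2605/π) × 0.299597 = 248.43 W/m².
— Configuration B (ϕ=+37.2°):
cos h₀ = −tan(+37.2°) tan(+0.400°) = -0.0053, h₀ = 1.5761 rad.
Bracket: h₀ sin ϕ sin δ + cos ϕ cos δ sin h₀ = 1.5761×0.60460×0.00698 + 0.79653×0.99998×0.99999 = 0.006651 + 0.796506 = 0.803157.
Q̄ = (S_0/π) × [bracket] = (2605/π) × 0.803157 = 665.98 W/m².
Ratio Q̄_A / Q̄_B = 248.43 / 665.98 = 0.3730.

Q̄_A / Q̄_B ≈ 0.373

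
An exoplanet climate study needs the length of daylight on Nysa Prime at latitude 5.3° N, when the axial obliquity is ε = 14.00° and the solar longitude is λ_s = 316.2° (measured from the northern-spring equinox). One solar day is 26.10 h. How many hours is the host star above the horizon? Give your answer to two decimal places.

Solar declination: sin δ = sin ε · sin λ_s = sin 14.00° × sin 316.2° = -0.16744, so δ = -9.639°.
cos H₀ = −tan φ · tan δ = −tan(+5.3°) × tan(-9.639°) = 0.0158, so H₀ = 1.5550 rad = 89.10°.
Daylight = 2H₀/(2π) × 26.10 h = (1.5550/π) × 26.10 = 12.92 h.

12.92 h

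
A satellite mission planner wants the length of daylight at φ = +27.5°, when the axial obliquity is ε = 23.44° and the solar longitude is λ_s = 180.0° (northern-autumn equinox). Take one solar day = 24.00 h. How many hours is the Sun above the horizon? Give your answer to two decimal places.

12.00 h

Solar declination: sin δ = sin ε · sin λ_s = sin 23.44° × sin 180.0° = 0.00000, so δ = +0.000°.
cos H₀ = −tan φ · tan δ = −tan(+27.5°) × tan(+0.000°) = -0.0000, so H₀ = 1.5708 rad = 90.00°.
Daylight = 2H₀/(2π) × 24.00 h = (1.5708/π) × 24.00 = 12.00 h.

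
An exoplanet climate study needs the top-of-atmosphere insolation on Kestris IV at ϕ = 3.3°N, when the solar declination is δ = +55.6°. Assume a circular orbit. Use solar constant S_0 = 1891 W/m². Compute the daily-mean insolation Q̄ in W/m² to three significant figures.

Q̄ ≈ 386 W/m²

cos h₀ = −tan(+3.3°) tan(+55.600°) = -0.0842, h₀ = 1.6551 rad.
Bracket: h₀ sin ϕ sin δ + cos ϕ cos δ sin h₀ = 1.6551×0.05756×0.82511 + 0.99834×0.56497×0.99645 = 0.078606 + 0.562030 = 0.640636.
Q̄ = (S_0/π) × [bracket] = (1891/π) × 0.640636 = 385.6 W/m².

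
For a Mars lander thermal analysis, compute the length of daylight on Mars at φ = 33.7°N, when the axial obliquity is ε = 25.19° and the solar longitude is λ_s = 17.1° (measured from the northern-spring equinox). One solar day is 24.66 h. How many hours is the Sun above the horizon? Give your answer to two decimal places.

12.99 h

Solar declination: sin δ = sin ε · sin λ_s = sin 25.19° × sin 17.1° = 0.12515, so δ = +7.189°.
cos H₀ = −tan φ · tan δ = −tan(+33.7°) × tan(+7.189°) = -0.0841, so H₀ = 1.6550 rad = 94.83°.
Daylight = 2H₀/(2π) × 24.66 h = (1.6550/π) × 24.66 = 12.99 h.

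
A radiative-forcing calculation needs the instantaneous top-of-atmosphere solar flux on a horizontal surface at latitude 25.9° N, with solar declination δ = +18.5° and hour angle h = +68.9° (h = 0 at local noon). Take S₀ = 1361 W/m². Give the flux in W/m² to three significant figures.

607 W/m²

cos θ_z = sin φ sin δ + cos φ cos δ cos h = 0.138599 + 0.307103 = 0.445702.
Flux = S₀ · cos θ_z = 1361 × 0.445702 = 606.6 W/m².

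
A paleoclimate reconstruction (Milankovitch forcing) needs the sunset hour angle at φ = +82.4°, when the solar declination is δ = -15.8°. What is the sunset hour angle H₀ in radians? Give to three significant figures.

cos H₀ = −tan φ · tan δ = 2.1208 ≥ 1, so the Sun never rises (polar night) and H₀ = 0.

H₀ = 0.00 rad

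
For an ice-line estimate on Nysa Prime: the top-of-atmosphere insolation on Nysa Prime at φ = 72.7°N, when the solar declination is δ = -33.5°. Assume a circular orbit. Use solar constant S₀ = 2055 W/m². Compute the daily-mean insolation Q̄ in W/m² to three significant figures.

Q̄ ≈ 0.00 W/m²

cos H₀ = −tan(+72.7°) tan(-33.500°) = 2.1251 ≥ 1 ⇒ polar night, H₀ = 0 and Q̄ = 0.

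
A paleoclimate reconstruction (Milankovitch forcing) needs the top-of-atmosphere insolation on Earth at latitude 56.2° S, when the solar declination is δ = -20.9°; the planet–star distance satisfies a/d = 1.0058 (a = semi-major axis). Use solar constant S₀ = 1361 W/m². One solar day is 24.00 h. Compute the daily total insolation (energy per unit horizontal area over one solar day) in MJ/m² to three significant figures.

40.6 MJ/m²

cos H₀ = −tan(-56.2°) tan(-20.900°) = -0.5704, H₀ = 2.1778 rad.
Bracket: H₀ sin φ sin δ + cos φ cos δ sin H₀ = 2.1778×-0.83098×-0.35674 + 0.55630×0.93420×0.82135 = 0.645595 + 0.426852 = 1.072447.
Inverse-square distance factor (a/d)² = 1.0058² = 1.011634.
Q̄ = (S₀/π) × 1.011634 × [bracket] = (1361/π) × 1.011634 × 1.072447 = 470.01 W/m².
Daily total = Q̄ × 24.00 h × 3600 s/h = 470.01 × 24.00 × 3600 / 10⁶ = 40.61 MJ/m².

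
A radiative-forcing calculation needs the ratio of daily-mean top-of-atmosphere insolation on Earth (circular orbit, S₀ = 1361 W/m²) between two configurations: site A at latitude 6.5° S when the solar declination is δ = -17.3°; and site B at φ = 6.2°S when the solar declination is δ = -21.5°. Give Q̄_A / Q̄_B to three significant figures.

Q̄_A / Q̄_B ≈ 1.01

— Configuration A (φ=-6.5°):
cos H₀ = −tan(-6.5°) tan(-17.300°) = -0.0355, H₀ = 1.6063 rad.
Bracket: H₀ sin φ sin δ + cos φ cos δ sin H₀ = 1.6063×-0.11320×-0.29737 + 0.99357×0.95476×0.99937 = 0.054072 + 0.948023 = 1.002095.
Q̄ = (S₀/π) × [bracket] = (1361/π) × 1.002095 = 434.13 W/m².
— Configuration B (φ=-6.2°):
cos H₀ = −tan(-6.2°) tan(-21.500°) = -0.0428, H₀ = 1.6136 rad.
Bracket: H₀ sin φ sin δ + cos φ cos δ sin H₀ = 1.6136×-0.10800×-0.36650 + 0.99415×0.93042×0.99908 = 0.063870 + 0.924126 = 0.987996.
Q̄ = (S₀/π) × [bracket] = (1361/π) × 0.987996 = 428.02 W/m².
Ratio Q̄_A / Q̄_B = 434.13 / 428.02 = 1.014.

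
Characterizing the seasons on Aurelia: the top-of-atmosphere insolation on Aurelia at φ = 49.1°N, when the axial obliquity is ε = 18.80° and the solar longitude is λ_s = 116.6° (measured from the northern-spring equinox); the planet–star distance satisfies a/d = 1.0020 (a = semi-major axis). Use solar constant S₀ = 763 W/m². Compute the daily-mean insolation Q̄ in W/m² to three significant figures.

Solar declination: sin δ = sin ε · sin λ_s = sin 18.80° × sin 116.6° = 0.28816, so δ = +16.748°.
cos H₀ = −tan(+49.1°) tan(+16.748°) = -0.3474, H₀ = 1.9256 rad.
Bracket: H₀ sin φ sin δ + cos φ cos δ sin H₀ = 1.9256×0.75585×0.28816 + 0.65474×0.95758×0.93772 = 0.419407 + 0.587918 = 1.007325.
Inverse-square distance factor (a/d)² = 1.0020² = 1.004004.
Q̄ = (S₀/π) × 1.004004 × [bracket] = (763/π) × 1.004004 × 1.007325 = 245.6 W/m².

Q̄ ≈ 246 W/m²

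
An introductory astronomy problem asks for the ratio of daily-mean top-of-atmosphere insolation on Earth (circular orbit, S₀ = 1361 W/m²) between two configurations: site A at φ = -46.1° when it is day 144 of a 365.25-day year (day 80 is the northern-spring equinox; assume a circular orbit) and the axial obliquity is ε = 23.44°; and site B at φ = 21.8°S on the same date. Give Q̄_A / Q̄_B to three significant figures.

— Configuration A (φ=-46.1°):
Solar longitude: λ_s = 360° × (144 − 80)/365.25 = 63.080°.
sin δ = sin 23.44° × sin 63.080° = 0.35468, so δ = +20.774°.
cos H₀ = −tan(-46.1°) tan(+20.774°) = 0.3942, H₀ = 1.1656 rad.
Bracket: H₀ sin φ sin δ + cos φ cos δ sin H₀ = 1.1656×-0.72055×0.35468 + 0.69340×0.93499×0.91902 = -0.297886 + 0.595821 = 0.297935.
Q̄ = (S₀/π) × [bracket] = (1361/π) × 0.297935 = 129.07 W/m².
— Configuration B (φ=-21.8°):
cos H₀ = −tan(-21.8°) tan(+20.774°) = 0.1517, H₀ = 1.4185 rad.
Bracket: H₀ sin φ sin δ + cos φ cos δ sin H₀ = 1.4185×-0.37137×0.35468 + 0.92849×0.93499×0.98842 = -0.186841 + 0.858076 = 0.671235.
Q̄ = (S₀/π) × [bracket] = (1361/π) × 0.671235 = 290.79 W/m².
Ratio Q̄_A / Q̄_B = 129.07 / 290.79 = 0.4439.

Q̄_A / Q̄_B ≈ 0.444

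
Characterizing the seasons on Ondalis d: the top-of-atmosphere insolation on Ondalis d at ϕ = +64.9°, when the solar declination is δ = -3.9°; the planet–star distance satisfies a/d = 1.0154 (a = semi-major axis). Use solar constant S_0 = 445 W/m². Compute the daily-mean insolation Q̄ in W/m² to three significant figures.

cos h₀ = −tan(+64.9°) tan(-3.900°) = 0.1455, h₀ = 1.4247 rad.
Bracket: h₀ sin ϕ sin δ + cos ϕ cos δ sin h₀ = 1.4247×0.90557×-0.06802 + 0.42420×0.99768×0.98935 = -0.087757 + 0.418709 = 0.330952.
Inverse-square distance factor (a/d)² = 1.0154² = 1.031037.
Q̄ = (S_0/π) × 1.031037 × [bracket] = (445/π) × 1.031037 × 0.330952 = 48.33 W/m².

Q̄ ≈ 48.3 W/m²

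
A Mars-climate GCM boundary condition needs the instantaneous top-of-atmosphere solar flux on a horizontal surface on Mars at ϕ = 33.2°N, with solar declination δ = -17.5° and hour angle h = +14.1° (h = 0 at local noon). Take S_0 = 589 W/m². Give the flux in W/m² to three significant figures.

359 W/m²

cos θ_z = sin ϕ sin δ + cos ϕ cos δ cos h = -0.164655 + 0.773993 = 0.609338.
Flux = S_0 · cos θ_z = 589 × 0.609338 = 358.9 W/m².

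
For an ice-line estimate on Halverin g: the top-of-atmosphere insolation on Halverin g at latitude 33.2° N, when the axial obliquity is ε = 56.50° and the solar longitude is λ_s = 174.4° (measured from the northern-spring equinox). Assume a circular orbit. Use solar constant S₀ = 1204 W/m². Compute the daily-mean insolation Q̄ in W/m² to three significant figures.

Solar declination: sin δ = sin ε · sin λ_s = sin 56.50° × sin 174.4° = 0.08137, so δ = +4.667°.
cos H₀ = −tan(+33.2°) tan(+4.667°) = -0.0534, H₀ = 1.6242 rad.
Bracket: H₀ sin φ sin δ + cos φ cos δ sin H₀ = 1.6242×0.54756×0.08137 + 0.83676×0.99668×0.99857 = 0.072366 + 0.832789 = 0.905155.
Q̄ = (S₀/π) × [bracket] = (1204/π) × 0.905155 = 346.9 W/m².

Q̄ ≈ 347 W/m²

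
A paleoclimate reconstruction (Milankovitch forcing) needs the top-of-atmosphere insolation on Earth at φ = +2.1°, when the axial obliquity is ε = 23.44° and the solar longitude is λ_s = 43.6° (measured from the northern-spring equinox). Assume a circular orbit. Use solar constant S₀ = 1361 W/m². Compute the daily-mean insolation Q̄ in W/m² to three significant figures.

Q̄ ≈ 423 W/m²

Solar declination: sin δ = sin ε · sin λ_s = sin 23.44° × sin 43.6° = 0.27432, so δ = +15.922°.
cos H₀ = −tan(+2.1°) tan(+15.922°) = -0.0105, H₀ = 1.5813 rad.
Bracket: H₀ sin φ sin δ + cos φ cos δ sin H₀ = 1.5813×0.03664×0.27432 + 0.99933×0.96164×0.99995 = 0.015894 + 0.960948 = 0.976842.
Q̄ = (S₀/π) × [bracket] = (1361/π) × 0.976842 = 423.2 W/m².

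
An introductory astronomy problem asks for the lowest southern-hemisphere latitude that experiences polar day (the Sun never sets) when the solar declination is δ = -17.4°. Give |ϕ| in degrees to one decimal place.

Polar day requires cos h₀ = −tan ϕ tan δ ≤ −1, i.e. tan ϕ tan δ ≥ 1.
The boundary is |tan ϕ| · |tan δ| = 1, so |ϕ| = 90° − |δ| = 90° − 17.4° = 72.6° in the southern hemisphere.

|ϕ| = 72.6°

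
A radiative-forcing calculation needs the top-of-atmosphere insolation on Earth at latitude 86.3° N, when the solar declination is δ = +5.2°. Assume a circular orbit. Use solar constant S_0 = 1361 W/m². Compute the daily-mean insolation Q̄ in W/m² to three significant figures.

cos h₀ = −tan(+86.3°) tan(+5.200°) = -1.4073 ≤ −1 ⇒ polar day, h₀ = π.
Bracket: h₀ sin ϕ sin δ + cos ϕ cos δ sin h₀ = 3.1416×0.99792×0.09063 + 0.06453×0.99588×0.00000 = 0.284131 + 0.000000 = 0.284131.
Q̄ = (S_0/π) × [bracket] = (1361/π) × 0.284131 = 123.1 W/m².

Q̄ ≈ 123 W/m²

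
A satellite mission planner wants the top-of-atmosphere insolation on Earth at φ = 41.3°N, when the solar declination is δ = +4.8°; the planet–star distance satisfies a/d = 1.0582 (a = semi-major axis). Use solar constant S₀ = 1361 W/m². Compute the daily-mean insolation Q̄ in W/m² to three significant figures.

Q̄ ≈ 406 W/m²

cos H₀ = −tan(+41.3°) tan(+4.800°) = -0.0738, H₀ = 1.6446 rad.
Bracket: H₀ sin φ sin δ + cos φ cos δ sin H₀ = 1.6446×0.66000×0.08368 + 0.75126×0.99649×0.99728 = 0.090829 + 0.746587 = 0.837416.
Inverse-square distance factor (a/d)² = 1.0582² = 1.119787.
Q̄ = (S₀/π) × 1.119787 × [bracket] = (1361/π) × 1.119787 × 0.837416 = 406.2 W/m².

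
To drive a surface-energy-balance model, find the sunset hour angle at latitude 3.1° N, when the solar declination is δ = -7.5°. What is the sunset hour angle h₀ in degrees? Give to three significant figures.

cos h₀ = −tan ϕ · tan δ = −tan(+3.1°) × tan(-7.500°) = 0.0071, so h₀ = 1.5637 rad = 89.59°.

h₀ = 89.6°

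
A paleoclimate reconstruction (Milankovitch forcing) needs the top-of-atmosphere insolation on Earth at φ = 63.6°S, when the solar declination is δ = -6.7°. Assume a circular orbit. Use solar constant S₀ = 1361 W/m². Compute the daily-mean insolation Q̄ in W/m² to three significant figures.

Q̄ ≈ 268 W/m²

cos H₀ = −tan(-63.6°) tan(-6.700°) = -0.2366, H₀ = 1.8097 rad.
Bracket: H₀ sin φ sin δ + cos φ cos δ sin H₀ = 1.8097×-0.89571×-0.11667 + 0.44464×0.99317×0.97160 = 0.189118 + 0.429062 = 0.618180.
Q̄ = (S₀/π) × [bracket] = (1361/π) × 0.618180 = 267.8 W/m².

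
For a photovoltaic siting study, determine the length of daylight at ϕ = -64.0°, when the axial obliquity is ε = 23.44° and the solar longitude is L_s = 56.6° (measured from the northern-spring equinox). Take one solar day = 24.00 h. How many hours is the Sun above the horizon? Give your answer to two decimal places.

Solar declination: sin δ = sin ε · sin L_s = sin 23.44° × sin 56.6° = 0.33209, so δ = +19.396°.
cos h₀ = −tan ϕ · tan δ = −tan(-64.0°) × tan(+19.396°) = 0.7219, so h₀ = 0.7643 rad = 43.79°.
Daylight = 2h₀/(2π) × 24.00 h = (0.7643/π) × 24.00 = 5.84 h.

5.84 h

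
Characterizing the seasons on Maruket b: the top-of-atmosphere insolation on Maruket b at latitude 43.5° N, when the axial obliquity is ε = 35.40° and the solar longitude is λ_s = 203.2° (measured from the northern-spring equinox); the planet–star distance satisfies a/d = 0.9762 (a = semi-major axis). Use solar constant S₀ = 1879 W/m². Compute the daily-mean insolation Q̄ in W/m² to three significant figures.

Q̄ ≈ 272 W/m²

Solar declination: sin δ = sin ε · sin λ_s = sin 35.40° × sin 203.2° = -0.22820, so δ = -13.191°.
cos H₀ = −tan(+43.5°) tan(-13.191°) = 0.2224, H₀ = 1.3465 rad.
Bracket: H₀ sin φ sin δ + cos φ cos δ sin H₀ = 1.3465×0.68835×-0.22820 + 0.72537×0.97361×0.97495 = -0.211510 + 0.688536 = 0.477026.
Inverse-square distance factor (a/d)² = 0.9762² = 0.952966.
Q̄ = (S₀/π) × 0.952966 × [bracket] = (1879/π) × 0.952966 × 0.477026 = 271.9 W/m².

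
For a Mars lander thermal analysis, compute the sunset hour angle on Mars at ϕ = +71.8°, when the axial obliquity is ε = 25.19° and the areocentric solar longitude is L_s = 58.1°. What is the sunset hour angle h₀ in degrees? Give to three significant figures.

sin δ = sin 25.19° × sin 58.1° = 0.36134, so δ = +21.183°.
Sunrise equation: cos h₀ = −tan ϕ · tan δ = -1.1787 ≤ −1, so the Sun never sets (polar day) and h₀ = π.

h₀ = 180°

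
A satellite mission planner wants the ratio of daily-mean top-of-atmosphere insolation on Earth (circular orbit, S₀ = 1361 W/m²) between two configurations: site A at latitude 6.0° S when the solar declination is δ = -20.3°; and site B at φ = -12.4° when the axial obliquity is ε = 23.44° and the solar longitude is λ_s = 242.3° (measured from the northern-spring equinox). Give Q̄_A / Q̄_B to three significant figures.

— Configuration A (φ=-6.0°):
cos H₀ = −tan(-6.0°) tan(-20.300°) = -0.0389, H₀ = 1.6097 rad.
Bracket: H₀ sin φ sin δ + cos φ cos δ sin H₀ = 1.6097×-0.10453×-0.34694 + 0.99452×0.93789×0.99924 = 0.058377 + 0.932041 = 0.990418.
Q̄ = (S₀/π) × [bracket] = (1361/π) × 0.990418 = 429.07 W/m².
— Configuration B (φ=-12.4°):
Solar declination: sin δ = sin ε · sin λ_s = sin 23.44° × sin 242.3° = -0.35220, so δ = -20.622°.
cos H₀ = −tan(-12.4°) tan(-20.622°) = -0.0827, H₀ = 1.6536 rad.
Bracket: H₀ sin φ sin δ + cos φ cos δ sin H₀ = 1.6536×-0.21474×-0.35220 + 0.97667×0.93592×0.99657 = 0.125064 + 0.910950 = 1.036014.
Q̄ = (S₀/π) × [bracket] = (1361/π) × 1.036014 = 448.82 W/m².
Ratio Q̄_A / Q̄_B = 429.07 / 448.82 = 0.9560.

Q̄_A / Q̄_B ≈ 0.956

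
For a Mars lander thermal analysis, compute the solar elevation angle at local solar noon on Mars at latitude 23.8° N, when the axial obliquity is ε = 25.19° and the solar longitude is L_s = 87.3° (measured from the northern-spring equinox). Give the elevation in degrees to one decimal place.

88.6°

Solar declination: sin δ = sin ε · sin L_s = sin 25.19° × sin 87.3° = 0.42515, so δ = +25.160°.
At local noon the hour angle is zero, so the zenith angle equals |ϕ − δ| = |+23.8° − (+25.160°)| = 1.360°.
Elevation = 90° − 1.360° = 88.6°.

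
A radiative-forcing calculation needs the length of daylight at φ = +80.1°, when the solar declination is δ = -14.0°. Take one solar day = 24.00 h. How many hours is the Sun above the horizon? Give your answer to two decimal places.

0.00 h

cos H₀ = −tan φ · tan δ = 1.4286 ≥ 1, so the Sun never rises (polar night) and H₀ = 0.
Daylight = 2H₀/(2π) × 24.00 h = (0.0000/π) × 24.00 = 0.00 h.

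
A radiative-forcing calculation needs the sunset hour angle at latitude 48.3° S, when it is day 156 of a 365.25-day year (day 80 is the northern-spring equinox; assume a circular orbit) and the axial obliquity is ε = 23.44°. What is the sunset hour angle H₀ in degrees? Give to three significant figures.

H₀ = 62.2°

Solar longitude: λ_s = 360° × (156 − 80)/365.25 = 74.908°.
sin δ = sin 23.44° × sin 74.908° = 0.38407, so δ = +22.586°.
cos H₀ = −tan φ · tan δ = −tan(-48.3°) × tan(+22.586°) = 0.4669, so H₀ = 1.0850 rad = 62.17°.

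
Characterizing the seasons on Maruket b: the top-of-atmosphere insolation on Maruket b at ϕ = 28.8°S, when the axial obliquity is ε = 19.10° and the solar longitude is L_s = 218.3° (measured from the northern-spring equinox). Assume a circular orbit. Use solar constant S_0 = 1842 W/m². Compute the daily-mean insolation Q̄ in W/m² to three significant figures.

Q̄ ≈ 596 W/m²

Solar declination: sin δ = sin ε · sin L_s = sin 19.10° × sin 218.3° = -0.20280, so δ = -11.701°.
cos h₀ = −tan(-28.8°) tan(-11.701°) = -0.1139, h₀ = 1.6849 rad.
Bracket: h₀ sin ϕ sin δ + cos ϕ cos δ sin h₀ = 1.6849×-0.48175×-0.20280 + 0.87631×0.97922×0.99350 = 0.164613 + 0.852523 = 1.017136.
Q̄ = (S_0/π) × [bracket] = (1842/π) × 1.017136 = 596.4 W/m².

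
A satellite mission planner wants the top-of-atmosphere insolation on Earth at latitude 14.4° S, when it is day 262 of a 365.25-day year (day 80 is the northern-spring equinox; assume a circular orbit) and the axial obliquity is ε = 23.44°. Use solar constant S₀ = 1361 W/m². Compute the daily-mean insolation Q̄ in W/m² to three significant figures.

Solar longitude: λ_s = 360° × (262 − 80)/365.25 = 179.384°.
sin δ = sin 23.44° × sin 179.384° = 0.00428, so δ = +0.245°.
cos H₀ = −tan(-14.4°) tan(+0.245°) = 0.0011, H₀ = 1.5697 rad.
Bracket: H₀ sin φ sin δ + cos φ cos δ sin H₀ = 1.5697×-0.24869×0.00428 + 0.96858×0.99999×1.00000 = -0.001671 + 0.968570 = 0.966899.
Q̄ = (S₀/π) × [bracket] = (1361/π) × 0.966899 = 418.9 W/m².

Q̄ ≈ 419 W/m²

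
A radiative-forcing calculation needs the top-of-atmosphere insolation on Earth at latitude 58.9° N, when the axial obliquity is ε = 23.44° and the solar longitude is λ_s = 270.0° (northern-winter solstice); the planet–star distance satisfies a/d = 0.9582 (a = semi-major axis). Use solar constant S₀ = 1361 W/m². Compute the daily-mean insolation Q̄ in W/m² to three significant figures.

Q̄ ≈ 26.9 W/m²

Solar declination: sin δ = sin ε · sin λ_s = sin 23.44° × sin 270.0° = -0.39779, so δ = -23.440°.
cos H₀ = −tan(+58.9°) tan(-23.440°) = 0.7187, H₀ = 0.7688 rad.
Bracket: H₀ sin φ sin δ + cos φ cos δ sin H₀ = 0.7688×0.85627×-0.39779 + 0.51653×0.91748×0.69529 = -0.261865 + 0.329502 = 0.067637.
Inverse-square distance factor (a/d)² = 0.9582² = 0.918147.
Q̄ = (S₀/π) × 0.918147 × [bracket] = (1361/π) × 0.918147 × 0.067637 = 26.90 W/m².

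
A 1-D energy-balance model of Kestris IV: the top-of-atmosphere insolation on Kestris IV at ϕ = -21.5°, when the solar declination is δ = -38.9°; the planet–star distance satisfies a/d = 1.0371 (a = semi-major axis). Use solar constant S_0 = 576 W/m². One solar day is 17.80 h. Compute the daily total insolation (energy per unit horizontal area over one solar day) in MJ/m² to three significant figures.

cos h₀ = −tan(-21.5°) tan(-38.900°) = -0.3178, h₀ = 1.8943 rad.
Bracket: h₀ sin ϕ sin δ + cos ϕ cos δ sin h₀ = 1.8943×-0.36650×-0.62796 + 0.93042×0.77824×0.94814 = 0.435968 + 0.686539 = 1.122507.
Inverse-square distance factor (a/d)² = 1.0371² = 1.075576.
Q̄ = (S_0/π) × 1.075576 × [bracket] = (576/π) × 1.075576 × 1.122507 = 221.36 W/m².
Daily total = Q̄ × 17.80 h × 3600 s/h = 221.36 × 17.80 × 3600 / 10⁶ = 14.18 MJ/m².

14.2 MJ/m²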